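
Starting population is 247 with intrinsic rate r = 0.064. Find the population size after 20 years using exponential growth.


r*t = 0.064 * 20 = 1.28
exp(1.28) = 3.59664
N = 247 * 3.59664 = 888.370 ≈ 888

888


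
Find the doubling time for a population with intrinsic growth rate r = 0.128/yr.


td = ln(2) / 0.128 = 0.693147 / 0.128 = 5.41521 ≈ 5.4 years

5.4 years


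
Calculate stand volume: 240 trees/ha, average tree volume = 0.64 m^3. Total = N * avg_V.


V_stand = 240 * 0.64 = 153.6 m^3/ha

153.6 m^3/ha


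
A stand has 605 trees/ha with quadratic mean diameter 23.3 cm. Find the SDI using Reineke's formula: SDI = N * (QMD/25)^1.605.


QMD/25 = 23.3/25 = 0.932
(0.932)^1.605 = exp(1.605 * ln(0.932)) = exp(1.605 * (-0.0704225)) = exp(-0.113028) = 0.893126
SDI = 605 * 0.893126 = 540.341 ≈ 540

540


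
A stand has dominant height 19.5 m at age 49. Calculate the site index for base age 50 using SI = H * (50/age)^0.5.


50/49 = 1.02041
(1.02041)^0.5 = 1.01015
SI = 19.5 * 1.01015 = 19.6979 ≈ 19.7 m

19.7 m


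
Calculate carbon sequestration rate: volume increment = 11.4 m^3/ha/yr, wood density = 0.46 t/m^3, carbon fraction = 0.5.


C = 11.4 * 0.46 * 0.5 = 2.622 ≈ 2.62 t C/ha/yr

2.62 t C/ha/yr


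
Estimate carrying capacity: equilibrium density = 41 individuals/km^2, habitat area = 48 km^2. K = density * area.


K = 41 * 48 = 1968 individuals

1968 individuals


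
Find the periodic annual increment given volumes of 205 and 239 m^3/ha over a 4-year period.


PAI = (V2 - V1) / period = (239 - 205) / 4 = 34 / 4 = 8.50 m^3/ha/yr

8.50 m^3/ha/yr


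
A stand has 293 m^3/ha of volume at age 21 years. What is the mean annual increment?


MAI = 293 / 21 = 13.9524 ≈ 13.95 m^3/ha/yr

13.95 m^3/ha/yr


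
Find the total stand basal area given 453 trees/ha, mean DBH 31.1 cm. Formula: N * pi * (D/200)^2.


(D/200)^2 = (31.1/200)^2 = 0.1555^2 = 0.02418025
Individual BA = 3.141593 * 0.02418025 = 0.0759645 m^2
Stand BA = 453 * 0.0759645 = 34.4119 ≈ 34.41 m^2/ha

34.41 m^2/ha


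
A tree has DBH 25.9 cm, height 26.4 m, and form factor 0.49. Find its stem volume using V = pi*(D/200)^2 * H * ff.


(D/200)^2 = (25.9/200)^2 = 0.1295^2 = 0.01677025
BA = 3.141593 * 0.01677025 = 0.0526853 m^2
V = 0.0526853 * 26.4 * 0.49 = 0.681537 ≈ 0.682 m^3

0.682 m^3


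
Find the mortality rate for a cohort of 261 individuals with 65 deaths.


Mortality rate = 65 / 261 = 0.249042 ≈ 0.2490

0.2490


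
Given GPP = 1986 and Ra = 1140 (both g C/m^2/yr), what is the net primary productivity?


NPP = GPP - Ra = 1986 - 1140 = 846 g C/m^2/yr

846 g C/m^2/yr


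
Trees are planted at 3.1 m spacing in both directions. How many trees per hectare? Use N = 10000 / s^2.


N = 10000 / 3.1^2 = 10000 / 9.61 = 1040.58 ≈ 1041 trees/ha

1041 trees/ha


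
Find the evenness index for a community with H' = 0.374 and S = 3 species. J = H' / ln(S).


ln(3) = 1.09861
J = H' / ln(S) = 0.374 / 1.09861 = 0.340430 ≈ 0.3404

0.3404


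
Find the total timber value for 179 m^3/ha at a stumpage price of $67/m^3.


Value = 179 * 67 = $11993/ha

$11993/ha


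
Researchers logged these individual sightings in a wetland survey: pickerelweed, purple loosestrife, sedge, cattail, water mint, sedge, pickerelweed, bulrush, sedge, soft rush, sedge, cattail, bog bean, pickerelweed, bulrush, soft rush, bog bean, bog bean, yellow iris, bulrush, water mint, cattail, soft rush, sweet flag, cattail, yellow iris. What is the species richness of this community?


Total individuals logged = 26
Distinct species (count of individuals): pickerelweed (3), purple loosestrife (1), sedge (4), cattail (4), water mint (2), bulrush (3), soft rush (3), bog bean (3), yellow iris (2), sweet flag (1)
Species richness = number of distinct species = 10

10


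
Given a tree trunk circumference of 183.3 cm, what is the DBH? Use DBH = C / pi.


DBH = C / pi = 183.3 / 3.141593 = 58.3462 ≈ 58.35 cm

58.35 cm


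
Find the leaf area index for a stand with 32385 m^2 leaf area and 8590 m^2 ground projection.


LAI = 32385 / 8590 = 3.7701 ≈ 3.77

3.77


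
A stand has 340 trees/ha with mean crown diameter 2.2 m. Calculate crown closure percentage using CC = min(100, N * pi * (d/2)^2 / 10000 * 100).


(d/2)^2 = (2.2/2)^2 = 1.1^2 = 1.21
Crown area = 3.141593 * 1.21 = 3.80133 m^2
N * area / 10000 * 100 = 340 * 3.80133 / 10000 * 100 = 12.9245
CC = min(100, 12.9245) = 12.9245 ≈ 12.9%

12.9%


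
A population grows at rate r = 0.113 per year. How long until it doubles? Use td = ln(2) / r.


td = ln(2) / 0.113 = 0.693147 / 0.113 = 6.13404 ≈ 6.1 years

6.1 years


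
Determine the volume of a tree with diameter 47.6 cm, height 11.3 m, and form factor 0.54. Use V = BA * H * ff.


(D/200)^2 = (47.6/200)^2 = 0.238^2 = 0.056644
BA = 3.141593 * 0.056644 = 0.177952 m^2
V = 0.177952 * 11.3 * 0.54 = 1.08586 ≈ 1.086 m^3

1.086 m^3


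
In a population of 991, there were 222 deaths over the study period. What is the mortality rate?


Mortality rate = 222 / 991 = 0.224016 ≈ 0.2240

0.2240


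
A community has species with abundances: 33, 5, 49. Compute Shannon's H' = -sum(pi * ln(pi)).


Total N = 33 + 5 + 49 = 87
Per-species terms:
  p = 33/87 = 0.379310; ln(p) = -0.969401; p*ln(p) = 0.379310 * (-0.969401) = -0.367703
  p = 5/87 = 0.057471; ln(p) = -2.856475; p*ln(p) = 0.057471 * (-2.856475) = -0.164164
  p = 49/87 = 0.563218; ln(p) = -0.574089; p*ln(p) = 0.563218 * (-0.574089) = -0.323337
sum(p*ln(p)) = (-0.367703) + (-0.164164) + (-0.323337) = -0.855204
H' = -(-0.855204) = 0.855204 ≈ 0.8552

0.8552


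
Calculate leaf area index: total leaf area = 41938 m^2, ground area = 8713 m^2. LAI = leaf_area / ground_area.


LAI = 41938 / 8713 = 4.8133 ≈ 4.81

4.81


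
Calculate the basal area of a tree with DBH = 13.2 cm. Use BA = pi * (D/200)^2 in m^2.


D/200 = 13.2/200 = 0.066 m
(D/200)^2 = 0.066^2 = 0.004356
BA = 3.141593 * 0.004356 = 0.0136848 ≈ 0.0137 m^2

0.0137 m^2


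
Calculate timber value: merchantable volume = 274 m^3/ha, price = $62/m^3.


Value = 274 * 62 = $16988/ha

$16988/ha


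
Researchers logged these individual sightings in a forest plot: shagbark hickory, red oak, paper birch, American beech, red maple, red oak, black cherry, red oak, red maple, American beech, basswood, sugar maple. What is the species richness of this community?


Total individuals logged = 12
Distinct species (count of individuals): shagbark hickory (1), red oak (3), paper birch (1), American beech (2), red maple (2), black cherry (1), basswood (1), sugar maple (1)
Species richness = number of distinct species = 8

8


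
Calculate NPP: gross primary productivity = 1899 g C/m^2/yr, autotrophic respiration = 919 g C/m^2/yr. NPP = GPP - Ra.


NPP = GPP - Ra = 1899 - 919 = 980 g C/m^2/yr

980 g C/m^2/yr


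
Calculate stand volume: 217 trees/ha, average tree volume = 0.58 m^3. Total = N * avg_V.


V_stand = 217 * 0.58 = 125.86 ≈ 125.9 m^3/ha

125.9 m^3/ha


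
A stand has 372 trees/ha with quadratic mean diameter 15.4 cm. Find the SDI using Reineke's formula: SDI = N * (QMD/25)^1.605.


QMD/25 = 15.4/25 = 0.616
(0.616)^1.605 = exp(1.605 * ln(0.616)) = exp(1.605 * (-0.484508)) = exp(-0.777635) = 0.459491
SDI = 372 * 0.459491 = 170.931 ≈ 171

171


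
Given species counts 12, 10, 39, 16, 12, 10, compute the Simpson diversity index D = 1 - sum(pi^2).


Total N = 12 + 10 + 39 + 16 + 12 + 10 = 99
Per-species terms:
  p = 12/99 = 0.121212; p^2 = 0.121212^2 = 0.014692
  p = 10/99 = 0.101010; p^2 = 0.101010^2 = 0.010203
  p = 39/99 = 0.393939; p^2 = 0.393939^2 = 0.155188
  p = 16/99 = 0.161616; p^2 = 0.161616^2 = 0.026120
  p = 12/99 = 0.121212; p^2 = 0.121212^2 = 0.014692
  p = 10/99 = 0.101010; p^2 = 0.101010^2 = 0.010203
sum(p^2) = 0.014692 + 0.010203 + 0.155188 + 0.026120 + 0.014692 + 0.010203 = 0.231098
D = 1 - 0.231098 = 0.768902 ≈ 0.7689

0.7689


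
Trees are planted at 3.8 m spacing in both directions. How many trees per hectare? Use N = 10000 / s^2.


N = 10000 / 3.8^2 = 10000 / 14.44 = 692.521 ≈ 693 trees/ha

693 trees/ha


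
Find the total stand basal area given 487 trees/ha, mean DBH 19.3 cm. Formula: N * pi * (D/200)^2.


(D/200)^2 = (19.3/200)^2 = 0.0965^2 = 0.00931225
Individual BA = 3.141593 * 0.00931225 = 0.0292553 m^2
Stand BA = 487 * 0.0292553 = 14.2473 ≈ 14.25 m^2/ha

14.25 m^2/ha


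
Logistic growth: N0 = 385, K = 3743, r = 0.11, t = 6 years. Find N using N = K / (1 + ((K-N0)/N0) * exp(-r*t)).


(K - N0)/N0 = (3743 - 385)/385 = 3358/385 = 8.72208
r*t = 0.11 * 6 = 0.66; exp(-0.66) = 0.516851
8.72208 * 0.516851 = 4.50802
1 + 4.50802 = 5.50802
N = 3743 / 5.50802 = 679.555 ≈ 680

680


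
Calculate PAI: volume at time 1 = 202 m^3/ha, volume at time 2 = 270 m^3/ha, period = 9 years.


PAI = (V2 - V1) / period = (270 - 202) / 9 = 68 / 9 = 7.5556 ≈ 7.56 m^3/ha/yr

7.56 m^3/ha/yr


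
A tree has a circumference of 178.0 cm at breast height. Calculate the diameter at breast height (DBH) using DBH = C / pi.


DBH = C / pi = 178.0 / 3.141593 = 56.6592 ≈ 56.66 cm

56.66 cm


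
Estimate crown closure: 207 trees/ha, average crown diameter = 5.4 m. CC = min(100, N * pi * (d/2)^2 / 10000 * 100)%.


(d/2)^2 = (5.4/2)^2 = 2.7^2 = 7.29
Crown area = 3.141593 * 7.29 = 22.9022 m^2
N * area / 10000 * 100 = 207 * 22.9022 / 10000 * 100 = 47.4076
CC = min(100, 47.4076) = 47.4076 ≈ 47.4%

47.4%


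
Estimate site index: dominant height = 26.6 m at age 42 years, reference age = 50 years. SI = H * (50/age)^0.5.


50/42 = 1.19048
(1.19048)^0.5 = 1.09109
SI = 26.6 * 1.09109 = 29.0230 ≈ 29.0 m

29.0 m


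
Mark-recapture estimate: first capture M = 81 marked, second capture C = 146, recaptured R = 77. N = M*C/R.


N = M * C / R = 81 * 146 / 77 = 11826 / 77 = 153.58 ≈ 154

154 individuals


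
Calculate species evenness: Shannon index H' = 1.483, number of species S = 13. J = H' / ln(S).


ln(13) = 2.56495
J = H' / ln(S) = 1.483 / 2.56495 = 0.578179 ≈ 0.5782

0.5782


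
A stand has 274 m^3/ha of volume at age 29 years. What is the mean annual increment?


MAI = 274 / 29 = 9.4483 ≈ 9.45 m^3/ha/yr

9.45 m^3/ha/yr


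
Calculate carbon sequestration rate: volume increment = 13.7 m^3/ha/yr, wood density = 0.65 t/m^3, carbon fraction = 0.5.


C = 13.7 * 0.65 * 0.5 = 4.4525 ≈ 4.45 t C/ha/yr

4.45 t C/ha/yr


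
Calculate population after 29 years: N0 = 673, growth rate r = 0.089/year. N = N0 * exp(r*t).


r*t = 0.089 * 29 = 2.581
exp(2.581) = 13.2103
N = 673 * 13.2103 = 8890.53 ≈ 8891

8891


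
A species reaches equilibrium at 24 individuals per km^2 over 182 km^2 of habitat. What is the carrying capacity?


K = 24 * 182 = 4368 individuals

4368 individuals


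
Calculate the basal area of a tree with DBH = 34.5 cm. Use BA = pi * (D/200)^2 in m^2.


D/200 = 34.5/200 = 0.1725 m
(D/200)^2 = 0.1725^2 = 0.02975625
BA = 3.141593 * 0.02975625 = 0.0934820 ≈ 0.0935 m^2

0.0935 m^2


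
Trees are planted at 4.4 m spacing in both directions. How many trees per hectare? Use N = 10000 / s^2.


N = 10000 / 4.4^2 = 10000 / 19.36 = 516.529 ≈ 517 trees/ha

517 trees/ha


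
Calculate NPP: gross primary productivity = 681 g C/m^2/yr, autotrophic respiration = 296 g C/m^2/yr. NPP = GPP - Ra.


NPP = GPP - Ra = 681 - 296 = 385 g C/m^2/yr

385 g C/m^2/yr


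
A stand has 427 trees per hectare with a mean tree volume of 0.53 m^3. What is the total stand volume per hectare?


V_stand = 427 * 0.53 = 226.31 ≈ 226.3 m^3/ha

226.3 m^3/ha


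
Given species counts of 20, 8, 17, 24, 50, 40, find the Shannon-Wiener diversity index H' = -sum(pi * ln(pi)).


Total N = 20 + 8 + 17 + 24 + 50 + 40 = 159
Per-species terms:
  p = 20/159 = 0.125786; ln(p) = -2.073173; p*ln(p) = 0.125786 * (-2.073173) = -0.260776
  p = 8/159 = 0.050314; ln(p) = -2.989472; p*ln(p) = 0.050314 * (-2.989472) = -0.150412
  p = 17/159 = 0.106918; ln(p) = -2.235693; p*ln(p) = 0.106918 * (-2.235693) = -0.239036
  p = 24/159 = 0.150943; ln(p) = -1.890853; p*ln(p) = 0.150943 * (-1.890853) = -0.285411
  p = 50/159 = 0.314465; ln(p) = -1.156882; p*ln(p) = 0.314465 * (-1.156882) = -0.363799
  p = 40/159 = 0.251572; ln(p) = -1.380026; p*ln(p) = 0.251572 * (-1.380026) = -0.347176
sum(p*ln(p)) = (-0.260776) + (-0.150412) + (-0.239036) + (-0.285411) + (-0.363799) + (-0.347176) = -1.646610
H' = -(-1.646610) = 1.646610 ≈ 1.6466

1.6466


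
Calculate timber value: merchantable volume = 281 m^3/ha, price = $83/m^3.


Value = 281 * 83 = $23323/ha

$23323/ha


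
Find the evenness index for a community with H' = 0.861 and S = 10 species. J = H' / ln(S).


ln(10) = 2.30259
J = H' / ln(S) = 0.861 / 2.30259 = 0.373927 ≈ 0.3739

0.3739


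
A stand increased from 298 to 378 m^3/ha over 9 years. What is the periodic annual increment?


PAI = (V2 - V1) / period = (378 - 298) / 9 = 80 / 9 = 8.8889 ≈ 8.89 m^3/ha/yr

8.89 m^3/ha/yr


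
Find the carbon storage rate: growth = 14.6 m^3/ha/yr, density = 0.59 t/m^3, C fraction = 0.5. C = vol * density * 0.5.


C = 14.6 * 0.59 * 0.5 = 4.307 ≈ 4.31 t C/ha/yr

4.31 t C/ha/yr


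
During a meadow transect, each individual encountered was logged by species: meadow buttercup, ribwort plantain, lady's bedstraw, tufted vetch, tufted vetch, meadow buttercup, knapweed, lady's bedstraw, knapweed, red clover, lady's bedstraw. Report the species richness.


Total individuals logged = 11
Distinct species (count of individuals): meadow buttercup (2), ribwort plantain (1), lady's bedstraw (3), tufted vetch (2), knapweed (2), red clover (1)
Species richness = number of distinct species = 6

6


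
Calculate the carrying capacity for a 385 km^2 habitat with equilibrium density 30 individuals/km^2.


K = 30 * 385 = 11550 individuals

11550 individuals


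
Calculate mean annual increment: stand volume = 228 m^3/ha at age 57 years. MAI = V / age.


MAI = 228 / 57 = 4.00 m^3/ha/yr

4.00 m^3/ha/yr


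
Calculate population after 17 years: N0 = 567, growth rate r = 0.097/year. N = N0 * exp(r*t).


r*t = 0.097 * 17 = 1.649
exp(1.649) = 5.20178
N = 567 * 5.20178 = 2949.41 ≈ 2949

2949


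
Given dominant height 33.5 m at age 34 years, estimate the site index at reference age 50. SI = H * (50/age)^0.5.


50/34 = 1.47059
(1.47059)^0.5 = 1.21268
SI = 33.5 * 1.21268 = 40.6248 ≈ 40.6 m

40.6 m


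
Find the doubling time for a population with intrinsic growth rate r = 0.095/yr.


td = ln(2) / 0.095 = 0.693147 / 0.095 = 7.29628 ≈ 7.3 years

7.3 years


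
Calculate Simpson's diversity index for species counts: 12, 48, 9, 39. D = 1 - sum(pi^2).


Total N = 12 + 48 + 9 + 39 = 108
Per-species terms:
  p = 12/108 = 0.111111; p^2 = 0.111111^2 = 0.012346
  p = 48/108 = 0.444444; p^2 = 0.444444^2 = 0.197530
  p = 9/108 = 0.083333; p^2 = 0.083333^2 = 0.006944
  p = 39/108 = 0.361111; p^2 = 0.361111^2 = 0.130401
sum(p^2) = 0.012346 + 0.197530 + 0.006944 + 0.130401 = 0.347221
D = 1 - 0.347221 = 0.652779 ≈ 0.6528

0.6528


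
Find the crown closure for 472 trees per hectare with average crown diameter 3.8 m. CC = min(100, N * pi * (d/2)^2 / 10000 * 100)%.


(d/2)^2 = (3.8/2)^2 = 1.9^2 = 3.61
Crown area = 3.141593 * 3.61 = 11.3412 m^2
N * area / 10000 * 100 = 472 * 11.3412 / 10000 * 100 = 53.5305
CC = min(100, 53.5305) = 53.5305 ≈ 53.5%

53.5%


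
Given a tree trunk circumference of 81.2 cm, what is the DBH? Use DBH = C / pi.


DBH = C / pi = 81.2 / 3.141593 = 25.8468 ≈ 25.85 cm

25.85 cm


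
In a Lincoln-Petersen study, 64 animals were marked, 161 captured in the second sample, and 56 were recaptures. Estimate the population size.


N = M * C / R = 64 * 161 / 56 = 10304 / 56 = 184

184 individuals


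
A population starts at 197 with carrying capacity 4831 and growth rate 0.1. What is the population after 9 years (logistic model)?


(K - N0)/N0 = (4831 - 197)/197 = 4634/197 = 23.5228
r*t = 0.1 * 9 = 0.9; exp(-0.9) = 0.406570
23.5228 * 0.406570 = 9.56366
1 + 9.56366 = 10.5637
N = 4831 / 10.5637 = 457.321 ≈ 457

457


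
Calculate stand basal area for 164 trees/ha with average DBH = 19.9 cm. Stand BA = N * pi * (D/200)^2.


(D/200)^2 = (19.9/200)^2 = 0.0995^2 = 0.00990025
Individual BA = 3.141593 * 0.00990025 = 0.0311026 m^2
Stand BA = 164 * 0.0311026 = 5.10083 ≈ 5.10 m^2/ha

5.10 m^2/ha


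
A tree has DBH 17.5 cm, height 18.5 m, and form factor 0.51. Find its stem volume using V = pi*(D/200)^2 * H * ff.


(D/200)^2 = (17.5/200)^2 = 0.0875^2 = 0.00765625
BA = 3.141593 * 0.00765625 = 0.0240528 m^2
V = 0.0240528 * 18.5 * 0.51 = 0.226938 ≈ 0.227 m^3

0.227 m^3


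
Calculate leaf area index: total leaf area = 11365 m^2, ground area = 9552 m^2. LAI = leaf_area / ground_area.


LAI = 11365 / 9552 = 1.1898 ≈ 1.19

1.19


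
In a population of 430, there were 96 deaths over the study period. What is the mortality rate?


Mortality rate = 96 / 430 = 0.223256 ≈ 0.2233

0.2233


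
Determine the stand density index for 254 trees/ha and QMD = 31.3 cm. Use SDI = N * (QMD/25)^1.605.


QMD/25 = 31.3/25 = 1.252
(1.252)^1.605 = exp(1.605 * ln(1.252)) = exp(1.605 * 0.224742) = exp(0.360711) = 1.43435
SDI = 254 * 1.43435 = 364.325 ≈ 364

364


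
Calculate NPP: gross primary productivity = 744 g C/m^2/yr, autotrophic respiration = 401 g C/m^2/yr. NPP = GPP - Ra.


NPP = GPP - Ra = 744 - 401 = 343 g C/m^2/yr

343 g C/m^2/yr


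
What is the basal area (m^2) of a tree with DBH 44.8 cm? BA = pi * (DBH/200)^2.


D/200 = 44.8/200 = 0.224 m
(D/200)^2 = 0.224^2 = 0.050176
BA = 3.141593 * 0.050176 = 0.157633 ≈ 0.1576 m^2

0.1576 m^2


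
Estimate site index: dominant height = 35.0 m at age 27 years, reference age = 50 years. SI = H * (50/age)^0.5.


50/27 = 1.85185
(1.85185)^0.5 = 1.36083
SI = 35.0 * 1.36083 = 47.6291 ≈ 47.6 m

47.6 m


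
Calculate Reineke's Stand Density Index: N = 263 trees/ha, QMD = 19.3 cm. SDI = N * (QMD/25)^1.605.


QMD/25 = 19.3/25 = 0.772
(0.772)^1.605 = exp(1.605 * ln(0.772)) = exp(1.605 * (-0.258771)) = exp(-0.415327) = 0.660124
SDI = 263 * 0.660124 = 173.613 ≈ 174

174


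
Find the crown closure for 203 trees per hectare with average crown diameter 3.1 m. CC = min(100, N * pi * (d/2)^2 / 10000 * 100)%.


(d/2)^2 = (3.1/2)^2 = 1.55^2 = 2.4025
Crown area = 3.141593 * 2.4025 = 7.54768 m^2
N * area / 10000 * 100 = 203 * 7.54768 / 10000 * 100 = 15.3218
CC = min(100, 15.3218) = 15.3218 ≈ 15.3%

15.3%


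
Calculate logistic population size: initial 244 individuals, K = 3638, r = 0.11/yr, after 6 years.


(K - N0)/N0 = (3638 - 244)/244 = 3394/244 = 13.9098
r*t = 0.11 * 6 = 0.66; exp(-0.66) = 0.516851
13.9098 * 0.516851 = 7.18929
1 + 7.18929 = 8.18929
N = 3638 / 8.18929 = 444.239 ≈ 444

444


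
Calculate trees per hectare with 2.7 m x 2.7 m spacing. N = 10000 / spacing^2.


N = 10000 / 2.7^2 = 10000 / 7.29 = 1371.74 ≈ 1372 trees/ha

1372 trees/ha


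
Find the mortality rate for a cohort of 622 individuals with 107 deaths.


Mortality rate = 107 / 622 = 0.172026 ≈ 0.1720

0.1720


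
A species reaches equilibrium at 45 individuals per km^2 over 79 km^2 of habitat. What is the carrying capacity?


K = 45 * 79 = 3555 individuals

3555 individuals


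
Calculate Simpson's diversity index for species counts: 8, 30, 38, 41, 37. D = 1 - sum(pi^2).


Total N = 8 + 30 + 38 + 41 + 37 = 154
Per-species terms:
  p = 8/154 = 0.051948; p^2 = 0.051948^2 = 0.002699
  p = 30/154 = 0.194805; p^2 = 0.194805^2 = 0.037949
  p = 38/154 = 0.246753; p^2 = 0.246753^2 = 0.060887
  p = 41/154 = 0.266234; p^2 = 0.266234^2 = 0.070881
  p = 37/154 = 0.240260; p^2 = 0.240260^2 = 0.057725
sum(p^2) = 0.002699 + 0.037949 + 0.060887 + 0.070881 + 0.057725 = 0.230141
D = 1 - 0.230141 = 0.769859 ≈ 0.7699

0.7699


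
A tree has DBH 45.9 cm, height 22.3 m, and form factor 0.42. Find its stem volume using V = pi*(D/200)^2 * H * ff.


(D/200)^2 = (45.9/200)^2 = 0.2295^2 = 0.05267025
BA = 3.141593 * 0.05267025 = 0.165468 m^2
V = 0.165468 * 22.3 * 0.42 = 1.54977 ≈ 1.550 m^3

1.550 m^3


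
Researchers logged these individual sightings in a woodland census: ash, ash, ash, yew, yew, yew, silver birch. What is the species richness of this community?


Total individuals logged = 7
Distinct species (count of individuals): ash (3), yew (3), silver birch (1)
Species richness = number of distinct species = 3

3


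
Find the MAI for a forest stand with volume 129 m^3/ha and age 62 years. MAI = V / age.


MAI = 129 / 62 = 2.0806 ≈ 2.08 m^3/ha/yr

2.08 m^3/ha/yr


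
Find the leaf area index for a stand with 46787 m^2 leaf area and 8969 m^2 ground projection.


LAI = 46787 / 8969 = 5.2165 ≈ 5.22

5.22


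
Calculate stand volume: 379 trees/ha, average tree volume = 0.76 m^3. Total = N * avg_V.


V_stand = 379 * 0.76 = 288.04 ≈ 288.0 m^3/ha

288.0 m^3/ha


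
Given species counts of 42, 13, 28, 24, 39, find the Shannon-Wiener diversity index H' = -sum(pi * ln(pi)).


Total N = 42 + 13 + 28 + 24 + 39 = 146
Per-species terms:
  p = 42/146 = 0.287671; ln(p) = -1.245938; p*ln(p) = 0.287671 * (-1.245938) = -0.358420
  p = 13/146 = 0.089041; ln(p) = -2.418658; p*ln(p) = 0.089041 * (-2.418658) = -0.215360
  p = 28/146 = 0.191781; ln(p) = -1.651401; p*ln(p) = 0.191781 * (-1.651401) = -0.316707
  p = 24/146 = 0.164384; ln(p) = -1.805550; p*ln(p) = 0.164384 * (-1.805550) = -0.296804
  p = 39/146 = 0.267123; ln(p) = -1.320046; p*ln(p) = 0.267123 * (-1.320046) = -0.352615
sum(p*ln(p)) = (-0.358420) + (-0.215360) + (-0.316707) + (-0.296804) + (-0.352615) = -1.539906
H' = -(-1.539906) = 1.539906 ≈ 1.5399

1.5399


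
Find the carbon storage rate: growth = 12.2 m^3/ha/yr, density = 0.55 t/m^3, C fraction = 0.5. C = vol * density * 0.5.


C = 12.2 * 0.55 * 0.5 = 3.355 ≈ 3.36 t C/ha/yr

3.36 t C/ha/yr


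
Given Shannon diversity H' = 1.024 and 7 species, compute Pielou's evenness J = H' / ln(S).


ln(7) = 1.94591
J = H' / ln(S) = 1.024 / 1.94591 = 0.526232 ≈ 0.5262

0.5262


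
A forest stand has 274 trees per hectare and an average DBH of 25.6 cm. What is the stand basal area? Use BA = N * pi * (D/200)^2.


(D/200)^2 = (25.6/200)^2 = 0.128^2 = 0.016384
Individual BA = 3.141593 * 0.016384 = 0.0514719 m^2
Stand BA = 274 * 0.0514719 = 14.1033 ≈ 14.10 m^2/ha

14.10 m^2/ha


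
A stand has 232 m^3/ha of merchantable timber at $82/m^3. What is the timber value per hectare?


Value = 232 * 82 = $19024/ha

$19024/ha


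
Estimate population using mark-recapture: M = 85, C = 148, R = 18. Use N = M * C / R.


N = M * C / R = 85 * 148 / 18 = 12580 / 18 = 698.89 ≈ 699

699 individuals


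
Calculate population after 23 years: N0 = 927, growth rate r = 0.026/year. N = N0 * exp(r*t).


r*t = 0.026 * 23 = 0.598
exp(0.598) = 1.81848
N = 927 * 1.81848 = 1685.73 ≈ 1686

1686


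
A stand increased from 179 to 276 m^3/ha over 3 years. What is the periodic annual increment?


PAI = (V2 - V1) / period = (276 - 179) / 3 = 97 / 3 = 32.3333 ≈ 32.33 m^3/ha/yr

32.33 m^3/ha/yr


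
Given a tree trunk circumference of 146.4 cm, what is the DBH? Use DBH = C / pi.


DBH = C / pi = 146.4 / 3.141593 = 46.6006 ≈ 46.60 cm

46.60 cm


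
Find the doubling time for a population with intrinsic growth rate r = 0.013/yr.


td = ln(2) / 0.013 = 0.693147 / 0.013 = 53.3190 ≈ 53.3 years

53.3 years


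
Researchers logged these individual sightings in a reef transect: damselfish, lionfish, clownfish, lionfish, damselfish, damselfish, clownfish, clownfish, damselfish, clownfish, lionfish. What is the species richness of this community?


Total individuals logged = 11
Distinct species (count of individuals): damselfish (4), lionfish (3), clownfish (4)
Species richness = number of distinct species = 3

3


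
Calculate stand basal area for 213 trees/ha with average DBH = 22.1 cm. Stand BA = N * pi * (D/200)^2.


(D/200)^2 = (22.1/200)^2 = 0.1105^2 = 0.01221025
Individual BA = 3.141593 * 0.01221025 = 0.0383596 m^2
Stand BA = 213 * 0.0383596 = 8.17059 ≈ 8.17 m^2/ha

8.17 m^2/ha


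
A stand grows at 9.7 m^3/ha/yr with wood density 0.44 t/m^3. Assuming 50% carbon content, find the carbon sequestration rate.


C = 9.7 * 0.44 * 0.5 = 2.134 ≈ 2.13 t C/ha/yr

2.13 t C/ha/yr


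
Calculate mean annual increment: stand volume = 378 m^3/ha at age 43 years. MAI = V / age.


MAI = 378 / 43 = 8.7907 ≈ 8.79 m^3/ha/yr

8.79 m^3/ha/yr


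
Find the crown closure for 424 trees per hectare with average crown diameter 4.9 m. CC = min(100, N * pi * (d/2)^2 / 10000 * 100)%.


(d/2)^2 = (4.9/2)^2 = 2.45^2 = 6.0025
Crown area = 3.141593 * 6.0025 = 18.8574 m^2
N * area / 10000 * 100 = 424 * 18.8574 / 10000 * 100 = 79.9554
CC = min(100, 79.9554) = 79.9554 ≈ 80.0%

80.0%


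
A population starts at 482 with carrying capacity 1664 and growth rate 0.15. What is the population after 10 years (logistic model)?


(K - N0)/N0 = (1664 - 482)/482 = 1182/482 = 2.45228
r*t = 0.15 * 10 = 1.5; exp(-1.5) = 0.223130
2.45228 * 0.223130 = 0.547177
1 + 0.547177 = 1.54718
N = 1664 / 1.54718 = 1075.51 ≈ 1076

1076


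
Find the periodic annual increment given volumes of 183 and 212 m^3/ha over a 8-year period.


PAI = (V2 - V1) / period = (212 - 183) / 8 = 29 / 8 = 3.6250 ≈ 3.63 m^3/ha/yr

3.63 m^3/ha/yr


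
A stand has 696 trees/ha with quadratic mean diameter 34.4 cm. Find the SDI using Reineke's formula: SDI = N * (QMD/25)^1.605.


QMD/25 = 34.4/25 = 1.376
(1.376)^1.605 = exp(1.605 * ln(1.376)) = exp(1.605 * 0.319181) = exp(0.512286) = 1.66910
SDI = 696 * 1.66910 = 1161.69 ≈ 1162

1162


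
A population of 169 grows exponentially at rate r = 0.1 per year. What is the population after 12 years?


r*t = 0.1 * 12 = 1.2
exp(1.2) = 3.32012
N = 169 * 3.32012 = 561.100 ≈ 561

561


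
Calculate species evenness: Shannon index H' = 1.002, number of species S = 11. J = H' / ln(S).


ln(11) = 2.39790
J = H' / ln(S) = 1.002 / 2.39790 = 0.417866 ≈ 0.4179

0.4179


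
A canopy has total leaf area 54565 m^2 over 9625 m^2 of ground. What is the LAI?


LAI = 54565 / 9625 = 5.6691 ≈ 5.67

5.67


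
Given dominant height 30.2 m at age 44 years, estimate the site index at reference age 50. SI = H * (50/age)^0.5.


50/44 = 1.13636
(1.13636)^0.5 = 1.06600
SI = 30.2 * 1.06600 = 32.1932 ≈ 32.2 m

32.2 m


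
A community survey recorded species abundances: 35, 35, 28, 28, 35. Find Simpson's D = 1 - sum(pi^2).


Total N = 35 + 35 + 28 + 28 + 35 = 161
Per-species terms:
  p = 35/161 = 0.217391; p^2 = 0.217391^2 = 0.047259
  p = 35/161 = 0.217391; p^2 = 0.217391^2 = 0.047259
  p = 28/161 = 0.173913; p^2 = 0.173913^2 = 0.030246
  p = 28/161 = 0.173913; p^2 = 0.173913^2 = 0.030246
  p = 35/161 = 0.217391; p^2 = 0.217391^2 = 0.047259
sum(p^2) = 0.047259 + 0.047259 + 0.030246 + 0.030246 + 0.047259 = 0.202269
D = 1 - 0.202269 = 0.797731 ≈ 0.7977

0.7977


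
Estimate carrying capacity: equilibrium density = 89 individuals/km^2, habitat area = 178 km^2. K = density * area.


K = 89 * 178 = 15842 individuals

15842 individuals


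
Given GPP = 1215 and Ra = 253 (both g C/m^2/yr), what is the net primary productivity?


NPP = GPP - Ra = 1215 - 253 = 962 g C/m^2/yr

962 g C/m^2/yr


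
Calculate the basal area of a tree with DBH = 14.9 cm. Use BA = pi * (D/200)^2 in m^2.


D/200 = 14.9/200 = 0.0745 m
(D/200)^2 = 0.0745^2 = 0.00555025
BA = 3.141593 * 0.00555025 = 0.0174366 ≈ 0.0174 m^2

0.0174 m^2


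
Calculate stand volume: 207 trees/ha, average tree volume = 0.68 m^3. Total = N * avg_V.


V_stand = 207 * 0.68 = 140.76 ≈ 140.8 m^3/ha

140.8 m^3/ha


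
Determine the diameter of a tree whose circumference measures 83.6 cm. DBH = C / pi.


DBH = C / pi = 83.6 / 3.141593 = 26.6107 ≈ 26.61 cm

26.61 cm


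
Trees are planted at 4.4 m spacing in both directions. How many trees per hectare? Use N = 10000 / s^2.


N = 10000 / 4.4^2 = 10000 / 19.36 = 516.529 ≈ 517 trees/ha

517 trees/ha


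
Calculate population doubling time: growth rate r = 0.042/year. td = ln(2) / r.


td = ln(2) / 0.042 = 0.693147 / 0.042 = 16.5035 ≈ 16.5 years

16.5 years


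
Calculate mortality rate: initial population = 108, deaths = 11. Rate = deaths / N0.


Mortality rate = 11 / 108 = 0.101852 ≈ 0.1019

0.1019


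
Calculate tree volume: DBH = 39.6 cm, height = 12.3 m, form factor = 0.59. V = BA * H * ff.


(D/200)^2 = (39.6/200)^2 = 0.198^2 = 0.039204
BA = 3.141593 * 0.039204 = 0.123163 m^2
V = 0.123163 * 12.3 * 0.59 = 0.893794 ≈ 0.894 m^3

0.894 m^3


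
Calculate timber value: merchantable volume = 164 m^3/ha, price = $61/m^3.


Value = 164 * 61 = $10004/ha

$10004/ha


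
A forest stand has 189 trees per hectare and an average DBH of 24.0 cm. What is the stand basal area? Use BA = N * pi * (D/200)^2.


(D/200)^2 = (24.0/200)^2 = 0.12^2 = 0.0144
Individual BA = 3.141593 * 0.0144 = 0.0452389 m^2
Stand BA = 189 * 0.0452389 = 8.55015 ≈ 8.55 m^2/ha

8.55 m^2/ha


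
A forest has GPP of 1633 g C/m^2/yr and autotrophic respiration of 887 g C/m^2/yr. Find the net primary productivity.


NPP = GPP - Ra = 1633 - 887 = 746 g C/m^2/yr

746 g C/m^2/yr


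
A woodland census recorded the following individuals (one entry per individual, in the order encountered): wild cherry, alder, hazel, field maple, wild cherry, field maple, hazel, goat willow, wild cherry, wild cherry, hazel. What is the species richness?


Total individuals logged = 11
Distinct species (count of individuals): wild cherry (4), alder (1), hazel (3), field maple (2), goat willow (1)
Species richness = number of distinct species = 5

5


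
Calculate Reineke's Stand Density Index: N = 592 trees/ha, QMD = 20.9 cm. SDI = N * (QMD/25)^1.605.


QMD/25 = 20.9/25 = 0.836
(0.836)^1.605 = exp(1.605 * ln(0.836)) = exp(1.605 * (-0.179127)) = exp(-0.287499) = 0.750137
SDI = 592 * 0.750137 = 444.081 ≈ 444

444


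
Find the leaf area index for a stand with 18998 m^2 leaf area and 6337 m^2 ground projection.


LAI = 18998 / 6337 = 2.9979 ≈ 3.00

3.00


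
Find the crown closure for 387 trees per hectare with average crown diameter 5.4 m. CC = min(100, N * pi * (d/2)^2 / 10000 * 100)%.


(d/2)^2 = (5.4/2)^2 = 2.7^2 = 7.29
Crown area = 3.141593 * 7.29 = 22.9022 m^2
N * area / 10000 * 100 = 387 * 22.9022 / 10000 * 100 = 88.6315
CC = min(100, 88.6315) = 88.6315 ≈ 88.6%

88.6%


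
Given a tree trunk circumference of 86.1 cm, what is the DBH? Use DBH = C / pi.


DBH = C / pi = 86.1 / 3.141593 = 27.4065 ≈ 27.41 cm

27.41 cm


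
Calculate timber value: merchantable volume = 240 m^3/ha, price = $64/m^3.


Value = 240 * 64 = $15360/ha

$15360/ha


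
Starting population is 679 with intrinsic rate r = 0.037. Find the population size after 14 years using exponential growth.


r*t = 0.037 * 14 = 0.518
exp(0.518) = 1.67867
N = 679 * 1.67867 = 1139.82 ≈ 1140

1140


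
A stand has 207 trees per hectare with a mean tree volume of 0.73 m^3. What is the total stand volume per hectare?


V_stand = 207 * 0.73 = 151.11 ≈ 151.1 m^3/ha

151.1 m^3/ha


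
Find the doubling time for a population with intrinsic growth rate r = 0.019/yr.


td = ln(2) / 0.019 = 0.693147 / 0.019 = 36.4814 ≈ 36.5 years

36.5 years


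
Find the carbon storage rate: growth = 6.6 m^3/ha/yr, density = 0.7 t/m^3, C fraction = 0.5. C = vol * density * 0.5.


C = 6.6 * 0.7 * 0.5 = 2.31 t C/ha/yr

2.31 t C/ha/yr


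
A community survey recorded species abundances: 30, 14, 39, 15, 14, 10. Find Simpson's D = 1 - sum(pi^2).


Total N = 30 + 14 + 39 + 15 + 14 + 10 = 122
Per-species terms:
  p = 30/122 = 0.245902; p^2 = 0.245902^2 = 0.060468
  p = 14/122 = 0.114754; p^2 = 0.114754^2 = 0.013168
  p = 39/122 = 0.319672; p^2 = 0.319672^2 = 0.102190
  p = 15/122 = 0.122951; p^2 = 0.122951^2 = 0.015117
  p = 14/122 = 0.114754; p^2 = 0.114754^2 = 0.013168
  p = 10/122 = 0.081967; p^2 = 0.081967^2 = 0.006719
sum(p^2) = 0.060468 + 0.013168 + 0.102190 + 0.015117 + 0.013168 + 0.006719 = 0.210830
D = 1 - 0.210830 = 0.789170 ≈ 0.7892

0.7892


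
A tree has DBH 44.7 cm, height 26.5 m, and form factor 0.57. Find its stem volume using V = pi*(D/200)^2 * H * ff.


(D/200)^2 = (44.7/200)^2 = 0.2235^2 = 0.04995225
BA = 3.141593 * 0.04995225 = 0.156930 m^2
V = 0.156930 * 26.5 * 0.57 = 2.37043 ≈ 2.370 m^3

2.370 m^3


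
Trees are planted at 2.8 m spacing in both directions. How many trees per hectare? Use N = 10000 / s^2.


N = 10000 / 2.8^2 = 10000 / 7.84 = 1275.51 ≈ 1276 trees/ha

1276 trees/ha


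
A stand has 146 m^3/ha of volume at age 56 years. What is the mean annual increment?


MAI = 146 / 56 = 2.6071 ≈ 2.61 m^3/ha/yr

2.61 m^3/ha/yr


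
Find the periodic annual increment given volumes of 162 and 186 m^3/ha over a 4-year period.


PAI = (V2 - V1) / period = (186 - 162) / 4 = 24 / 4 = 6.00 m^3/ha/yr

6.00 m^3/ha/yr


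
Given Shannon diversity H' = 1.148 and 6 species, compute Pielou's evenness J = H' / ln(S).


ln(6) = 1.79176
J = H' / ln(S) = 1.148 / 1.79176 = 0.640711 ≈ 0.6407

0.6407


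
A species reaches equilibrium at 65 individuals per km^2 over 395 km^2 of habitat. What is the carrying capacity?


K = 65 * 395 = 25675 individuals

25675 individuals


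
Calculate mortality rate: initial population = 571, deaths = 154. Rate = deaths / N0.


Mortality rate = 154 / 571 = 0.269702 ≈ 0.2697

0.2697


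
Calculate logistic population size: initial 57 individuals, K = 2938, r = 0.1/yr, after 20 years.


(K - N0)/N0 = (2938 - 57)/57 = 2881/57 = 50.5439
r*t = 0.1 * 20 = 2; exp(-2) = 0.135335
50.5439 * 0.135335 = 6.84036
1 + 6.84036 = 7.84036
N = 2938 / 7.84036 = 374.728 ≈ 375

375


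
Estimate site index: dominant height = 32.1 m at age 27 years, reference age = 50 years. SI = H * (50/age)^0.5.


50/27 = 1.85185
(1.85185)^0.5 = 1.36083
SI = 32.1 * 1.36083 = 43.6826 ≈ 43.7 m

43.7 m


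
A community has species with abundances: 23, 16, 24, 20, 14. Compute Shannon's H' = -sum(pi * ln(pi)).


Total N = 23 + 16 + 24 + 20 + 14 = 97
Per-species terms:
  p = 23/97 = 0.237113; ln(p) = -1.439218; p*ln(p) = 0.237113 * (-1.439218) = -0.341257
  p = 16/97 = 0.164948; ln(p) = -1.802125; p*ln(p) = 0.164948 * (-1.802125) = -0.297257
  p = 24/97 = 0.247423; ln(p) = -1.396656; p*ln(p) = 0.247423 * (-1.396656) = -0.345565
  p = 20/97 = 0.206186; ln(p) = -1.578977; p*ln(p) = 0.206186 * (-1.578977) = -0.325563
  p = 14/97 = 0.144330; ln(p) = -1.935653; p*ln(p) = 0.144330 * (-1.935653) = -0.279373
sum(p*ln(p)) = (-0.341257) + (-0.297257) + (-0.345565) + (-0.325563) + (-0.279373) = -1.589015
H' = -(-1.589015) = 1.589015 ≈ 1.5890

1.5890


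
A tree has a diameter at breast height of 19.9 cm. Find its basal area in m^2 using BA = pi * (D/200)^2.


D/200 = 19.9/200 = 0.0995 m
(D/200)^2 = 0.0995^2 = 0.00990025
BA = 3.141593 * 0.00990025 = 0.0311026 ≈ 0.0311 m^2

0.0311 m^2


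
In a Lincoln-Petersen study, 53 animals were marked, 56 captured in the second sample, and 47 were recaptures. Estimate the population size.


N = M * C / R = 53 * 56 / 47 = 2968 / 47 = 63.15 ≈ 63

63 individuals


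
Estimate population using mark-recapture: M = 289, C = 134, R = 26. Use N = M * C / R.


N = M * C / R = 289 * 134 / 26 = 38726 / 26 = 1489.46 ≈ 1489

1489 individuals


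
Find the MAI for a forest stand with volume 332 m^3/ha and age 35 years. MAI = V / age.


MAI = 332 / 35 = 9.4857 ≈ 9.49 m^3/ha/yr

9.49 m^3/ha/yr


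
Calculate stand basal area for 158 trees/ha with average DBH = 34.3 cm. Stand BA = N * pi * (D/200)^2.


(D/200)^2 = (34.3/200)^2 = 0.1715^2 = 0.02941225
Individual BA = 3.141593 * 0.02941225 = 0.0924013 m^2
Stand BA = 158 * 0.0924013 = 14.5994 ≈ 14.60 m^2/ha

14.60 m^2/ha


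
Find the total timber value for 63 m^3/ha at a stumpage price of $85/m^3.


Value = 63 * 85 = $5355/ha

$5355/ha


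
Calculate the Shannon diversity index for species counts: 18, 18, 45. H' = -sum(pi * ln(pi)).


Total N = 18 + 18 + 45 = 81
Per-species terms:
  p = 18/81 = 0.222222; ln(p) = -1.504078; p*ln(p) = 0.222222 * (-1.504078) = -0.334239
  p = 18/81 = 0.222222; ln(p) = -1.504078; p*ln(p) = 0.222222 * (-1.504078) = -0.334239
  p = 45/81 = 0.555556; ln(p) = -0.587786; p*ln(p) = 0.555556 * (-0.587786) = -0.326548
sum(p*ln(p)) = (-0.334239) + (-0.334239) + (-0.326548) = -0.995026
H' = -(-0.995026) = 0.995026 ≈ 0.9950

0.9950


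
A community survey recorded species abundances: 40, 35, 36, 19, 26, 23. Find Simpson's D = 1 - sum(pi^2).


Total N = 40 + 35 + 36 + 19 + 26 + 23 = 179
Per-species terms:
  p = 40/179 = 0.223464; p^2 = 0.223464^2 = 0.049936
  p = 35/179 = 0.195531; p^2 = 0.195531^2 = 0.038232
  p = 36/179 = 0.201117; p^2 = 0.201117^2 = 0.040448
  p = 19/179 = 0.106145; p^2 = 0.106145^2 = 0.011267
  p = 26/179 = 0.145251; p^2 = 0.145251^2 = 0.021098
  p = 23/179 = 0.128492; p^2 = 0.128492^2 = 0.016510
sum(p^2) = 0.049936 + 0.038232 + 0.040448 + 0.011267 + 0.021098 + 0.016510 = 0.177491
D = 1 - 0.177491 = 0.822509 ≈ 0.8225

0.8225


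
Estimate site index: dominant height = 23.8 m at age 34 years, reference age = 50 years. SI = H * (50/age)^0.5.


50/34 = 1.47059
(1.47059)^0.5 = 1.21268
SI = 23.8 * 1.21268 = 28.8618 ≈ 28.9 m

28.9 m


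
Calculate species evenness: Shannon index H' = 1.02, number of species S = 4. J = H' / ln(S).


ln(4) = 1.38629
J = H' / ln(S) = 1.02 / 1.38629 = 0.735777 ≈ 0.7358

0.7358


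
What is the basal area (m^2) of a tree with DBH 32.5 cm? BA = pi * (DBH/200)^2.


D/200 = 32.5/200 = 0.1625 m
(D/200)^2 = 0.1625^2 = 0.02640625
BA = 3.141593 * 0.02640625 = 0.0829577 ≈ 0.0830 m^2

0.0830 m^2


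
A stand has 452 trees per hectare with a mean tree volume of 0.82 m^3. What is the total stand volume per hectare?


V_stand = 452 * 0.82 = 370.64 ≈ 370.6 m^3/ha

370.6 m^3/ha


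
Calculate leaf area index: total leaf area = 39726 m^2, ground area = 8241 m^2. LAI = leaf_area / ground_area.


LAI = 39726 / 8241 = 4.8205 ≈ 4.82

4.82


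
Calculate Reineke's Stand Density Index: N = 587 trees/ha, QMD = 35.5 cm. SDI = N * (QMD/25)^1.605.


QMD/25 = 35.5/25 = 1.42
(1.42)^1.605 = exp(1.605 * ln(1.42)) = exp(1.605 * 0.350657) = exp(0.562804) = 1.75559
SDI = 587 * 1.75559 = 1030.53 ≈ 1031

1031


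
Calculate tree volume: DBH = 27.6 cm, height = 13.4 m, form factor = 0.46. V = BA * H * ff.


(D/200)^2 = (27.6/200)^2 = 0.138^2 = 0.019044
BA = 3.141593 * 0.019044 = 0.0598285 m^2
V = 0.0598285 * 13.4 * 0.46 = 0.368783 ≈ 0.369 m^3

0.369 m^3


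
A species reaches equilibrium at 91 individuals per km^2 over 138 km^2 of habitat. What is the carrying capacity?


K = 91 * 138 = 12558 individuals

12558 individuals


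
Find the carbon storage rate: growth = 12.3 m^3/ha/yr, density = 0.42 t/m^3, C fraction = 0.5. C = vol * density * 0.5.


C = 12.3 * 0.42 * 0.5 = 2.583 ≈ 2.58 t C/ha/yr

2.58 t C/ha/yr


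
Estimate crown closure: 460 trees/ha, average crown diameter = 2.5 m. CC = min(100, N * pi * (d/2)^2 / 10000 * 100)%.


(d/2)^2 = (2.5/2)^2 = 1.25^2 = 1.5625
Crown area = 3.141593 * 1.5625 = 4.90874 m^2
N * area / 10000 * 100 = 460 * 4.90874 / 10000 * 100 = 22.5802
CC = min(100, 22.5802) = 22.5802 ≈ 22.6%

22.6%


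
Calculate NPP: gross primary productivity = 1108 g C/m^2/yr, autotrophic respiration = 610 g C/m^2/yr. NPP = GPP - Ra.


NPP = GPP - Ra = 1108 - 610 = 498 g C/m^2/yr

498 g C/m^2/yr


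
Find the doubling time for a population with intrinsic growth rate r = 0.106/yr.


td = ln(2) / 0.106 = 0.693147 / 0.106 = 6.53912 ≈ 6.5 years

6.5 years


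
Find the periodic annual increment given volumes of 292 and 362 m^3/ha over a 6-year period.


PAI = (V2 - V1) / period = (362 - 292) / 6 = 70 / 6 = 11.6667 ≈ 11.67 m^3/ha/yr

11.67 m^3/ha/yr
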